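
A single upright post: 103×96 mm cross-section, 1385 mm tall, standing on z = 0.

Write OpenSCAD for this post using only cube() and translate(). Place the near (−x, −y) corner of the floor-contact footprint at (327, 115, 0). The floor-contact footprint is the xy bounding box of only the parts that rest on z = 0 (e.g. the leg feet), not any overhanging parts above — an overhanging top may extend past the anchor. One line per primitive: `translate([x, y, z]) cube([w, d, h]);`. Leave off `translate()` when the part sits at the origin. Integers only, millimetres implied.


translate([327, 115, 0]) cube([103, 96, 1385]);


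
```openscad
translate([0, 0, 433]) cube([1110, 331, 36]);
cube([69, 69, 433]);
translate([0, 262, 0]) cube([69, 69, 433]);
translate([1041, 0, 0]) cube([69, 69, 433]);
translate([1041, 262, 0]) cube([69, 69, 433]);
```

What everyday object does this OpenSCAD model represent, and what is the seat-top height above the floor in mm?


A bench. The seat-top height is 469 mm.

A long slab on four corner posts — a bench. The slab sits at z = 433 with thickness 36, so the top is 433 + 36 = 469 mm.


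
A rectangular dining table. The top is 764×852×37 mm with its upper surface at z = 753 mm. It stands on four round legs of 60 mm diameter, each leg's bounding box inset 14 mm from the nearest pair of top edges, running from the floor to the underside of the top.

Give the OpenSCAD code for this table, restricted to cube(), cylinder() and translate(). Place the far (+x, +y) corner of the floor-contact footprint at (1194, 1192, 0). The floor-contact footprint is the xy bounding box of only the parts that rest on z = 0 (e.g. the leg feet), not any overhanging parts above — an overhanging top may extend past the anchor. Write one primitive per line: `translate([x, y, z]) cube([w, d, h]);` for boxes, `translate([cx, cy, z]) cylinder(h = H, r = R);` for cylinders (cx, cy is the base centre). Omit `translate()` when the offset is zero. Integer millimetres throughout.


translate([444, 354, 716]) cube([764, 852, 37]);
translate([488, 398, 0]) cylinder(h = 716, r = 30);
translate([1164, 398, 0]) cylinder(h = 716, r = 30);
translate([488, 1162, 0]) cylinder(h = 716, r = 30);
translate([1164, 1162, 0]) cylinder(h = 716, r = 30);


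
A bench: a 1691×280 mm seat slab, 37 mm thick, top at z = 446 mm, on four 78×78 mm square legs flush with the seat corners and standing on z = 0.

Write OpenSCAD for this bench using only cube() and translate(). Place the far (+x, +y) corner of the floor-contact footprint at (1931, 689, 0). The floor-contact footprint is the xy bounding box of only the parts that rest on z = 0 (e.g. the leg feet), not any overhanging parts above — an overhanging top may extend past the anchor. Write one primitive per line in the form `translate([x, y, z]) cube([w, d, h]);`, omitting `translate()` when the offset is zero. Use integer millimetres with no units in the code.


translate([240, 409, 409]) cube([1691, 280, 37]);
translate([240, 409, 0]) cube([78, 78, 409]);
translate([240, 611, 0]) cube([78, 78, 409]);
translate([1853, 409, 0]) cube([78, 78, 409]);
translate([1853, 611, 0]) cube([78, 78, 409]);


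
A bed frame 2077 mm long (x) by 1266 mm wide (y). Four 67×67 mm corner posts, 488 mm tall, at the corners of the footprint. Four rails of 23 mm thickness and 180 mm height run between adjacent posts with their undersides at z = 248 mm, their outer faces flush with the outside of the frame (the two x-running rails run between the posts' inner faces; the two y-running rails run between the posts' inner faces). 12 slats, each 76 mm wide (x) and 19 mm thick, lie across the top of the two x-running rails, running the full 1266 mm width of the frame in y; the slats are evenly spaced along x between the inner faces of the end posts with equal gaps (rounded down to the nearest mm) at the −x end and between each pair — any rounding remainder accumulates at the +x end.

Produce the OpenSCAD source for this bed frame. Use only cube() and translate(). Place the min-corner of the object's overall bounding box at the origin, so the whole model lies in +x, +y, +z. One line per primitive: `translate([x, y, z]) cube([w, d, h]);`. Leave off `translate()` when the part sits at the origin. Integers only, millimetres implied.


// slat z = rail_z + rail_h = 248 + 180 = 428
// slat gap = ⌊(1943 − 12·76) / 13⌋ = 79
cube([67, 67, 488]);
translate([0, 1199, 0]) cube([67, 67, 488]);
translate([2010, 0, 0]) cube([67, 67, 488]);
translate([2010, 1199, 0]) cube([67, 67, 488]);
translate([67, 0, 248]) cube([1943, 23, 180]);
translate([67, 1243, 248]) cube([1943, 23, 180]);
translate([0, 67, 248]) cube([23, 1132, 180]);
translate([2054, 67, 248]) cube([23, 1132, 180]);
translate([146, 0, 428]) cube([76, 1266, 19]);
translate([301, 0, 428]) cube([76, 1266, 19]);
translate([456, 0, 428]) cube([76, 1266, 19]);
translate([611, 0, 428]) cube([76, 1266, 19]);
translate([766, 0, 428]) cube([76, 1266, 19]);
translate([921, 0, 428]) cube([76, 1266, 19]);
translate([1076, 0, 428]) cube([76, 1266, 19]);
translate([1231, 0, 428]) cube([76, 1266, 19]);
translate([1386, 0, 428]) cube([76, 1266, 19]);
translate([1541, 0, 428]) cube([76, 1266, 19]);
translate([1696, 0, 428]) cube([76, 1266, 19]);
translate([1851, 0, 428]) cube([76, 1266, 19]);


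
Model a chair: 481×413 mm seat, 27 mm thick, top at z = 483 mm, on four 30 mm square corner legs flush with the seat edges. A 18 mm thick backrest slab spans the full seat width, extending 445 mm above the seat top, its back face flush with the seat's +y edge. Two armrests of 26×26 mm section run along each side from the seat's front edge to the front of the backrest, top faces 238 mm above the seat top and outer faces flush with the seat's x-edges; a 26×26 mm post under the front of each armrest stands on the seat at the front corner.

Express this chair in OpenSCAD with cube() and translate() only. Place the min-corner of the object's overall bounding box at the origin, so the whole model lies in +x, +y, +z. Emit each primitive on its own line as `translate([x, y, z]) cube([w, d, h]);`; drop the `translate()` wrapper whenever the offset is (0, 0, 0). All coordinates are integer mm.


translate([0, 0, 456]) cube([481, 413, 27]);
cube([30, 30, 456]);
translate([451, 0, 0]) cube([30, 30, 456]);
translate([0, 383, 0]) cube([30, 30, 456]);
translate([451, 383, 0]) cube([30, 30, 456]);
translate([0, 395, 483]) cube([481, 18, 445]);
translate([0, 0, 695]) cube([26, 395, 26]);
translate([455, 0, 695]) cube([26, 395, 26]);
translate([0, 0, 483]) cube([26, 26, 212]);
translate([455, 0, 483]) cube([26, 26, 212]);


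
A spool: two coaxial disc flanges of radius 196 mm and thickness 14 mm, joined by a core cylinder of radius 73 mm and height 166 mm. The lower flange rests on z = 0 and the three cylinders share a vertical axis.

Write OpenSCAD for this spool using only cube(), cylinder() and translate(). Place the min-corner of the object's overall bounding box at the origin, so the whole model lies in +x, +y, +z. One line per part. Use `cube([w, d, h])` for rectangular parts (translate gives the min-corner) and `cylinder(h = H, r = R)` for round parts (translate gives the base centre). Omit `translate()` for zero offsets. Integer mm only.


translate([196, 196, 0]) cylinder(h = 14, r = 196);
translate([196, 196, 14]) cylinder(h = 166, r = 73);
translate([196, 196, 180]) cylinder(h = 14, r = 196);


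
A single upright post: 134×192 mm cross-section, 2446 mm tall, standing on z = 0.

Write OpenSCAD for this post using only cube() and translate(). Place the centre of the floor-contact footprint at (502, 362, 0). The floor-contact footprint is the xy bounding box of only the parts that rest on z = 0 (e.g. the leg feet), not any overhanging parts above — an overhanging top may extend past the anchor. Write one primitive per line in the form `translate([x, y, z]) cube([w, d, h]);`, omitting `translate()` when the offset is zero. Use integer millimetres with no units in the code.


translate([435, 266, 0]) cube([134, 192, 2446]);


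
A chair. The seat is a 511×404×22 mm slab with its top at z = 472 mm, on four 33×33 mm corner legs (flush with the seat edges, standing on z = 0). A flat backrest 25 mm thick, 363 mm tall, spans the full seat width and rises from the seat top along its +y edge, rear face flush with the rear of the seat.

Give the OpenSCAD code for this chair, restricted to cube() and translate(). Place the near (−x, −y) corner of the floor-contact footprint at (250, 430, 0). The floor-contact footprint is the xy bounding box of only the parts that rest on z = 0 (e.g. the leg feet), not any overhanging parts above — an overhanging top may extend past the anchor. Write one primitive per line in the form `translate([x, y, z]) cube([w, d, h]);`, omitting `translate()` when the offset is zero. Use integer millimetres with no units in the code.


translate([250, 430, 450]) cube([511, 404, 22]);
translate([250, 430, 0]) cube([33, 33, 450]);
translate([728, 430, 0]) cube([33, 33, 450]);
translate([250, 801, 0]) cube([33, 33, 450]);
translate([728, 801, 0]) cube([33, 33, 450]);
translate([250, 809, 472]) cube([511, 25, 363]);


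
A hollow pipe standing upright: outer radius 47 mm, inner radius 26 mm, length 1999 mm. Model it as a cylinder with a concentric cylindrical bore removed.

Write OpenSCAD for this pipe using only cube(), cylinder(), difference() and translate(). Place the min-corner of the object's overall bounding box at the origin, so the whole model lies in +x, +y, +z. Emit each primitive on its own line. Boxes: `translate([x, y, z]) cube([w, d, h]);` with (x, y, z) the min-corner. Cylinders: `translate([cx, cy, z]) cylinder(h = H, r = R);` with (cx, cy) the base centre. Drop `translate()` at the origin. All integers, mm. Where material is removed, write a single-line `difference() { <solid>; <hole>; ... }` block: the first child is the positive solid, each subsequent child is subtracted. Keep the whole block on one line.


difference() { translate([47, 47, 0]) cylinder(h = 1999, r = 47); translate([47, 47, 0]) cylinder(h = 1999, r = 26); }


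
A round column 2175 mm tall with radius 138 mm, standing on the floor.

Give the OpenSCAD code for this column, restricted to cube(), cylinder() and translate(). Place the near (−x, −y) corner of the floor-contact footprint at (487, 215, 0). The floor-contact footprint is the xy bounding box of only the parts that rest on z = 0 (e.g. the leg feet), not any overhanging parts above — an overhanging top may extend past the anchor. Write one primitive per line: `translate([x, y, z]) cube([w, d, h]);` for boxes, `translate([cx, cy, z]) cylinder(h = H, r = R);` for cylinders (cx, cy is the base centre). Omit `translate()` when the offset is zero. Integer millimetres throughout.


translate([625, 353, 0]) cylinder(h = 2175, r = 138);


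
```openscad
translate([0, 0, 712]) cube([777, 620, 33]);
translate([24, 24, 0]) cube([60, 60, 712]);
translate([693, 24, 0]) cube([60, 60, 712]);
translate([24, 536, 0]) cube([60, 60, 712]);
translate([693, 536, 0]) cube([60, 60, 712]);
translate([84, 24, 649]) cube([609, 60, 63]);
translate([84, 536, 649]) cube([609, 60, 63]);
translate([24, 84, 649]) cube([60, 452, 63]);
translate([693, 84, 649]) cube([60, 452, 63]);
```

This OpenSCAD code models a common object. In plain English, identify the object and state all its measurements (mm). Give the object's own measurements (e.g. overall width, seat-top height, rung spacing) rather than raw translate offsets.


A rectangular dining table. The top is 777×620×33 mm with its upper surface at z = 745 mm. It stands on four 60×60 mm square legs, each inset 24 mm from the nearest pair of top edges, running from the floor to the underside of the top. Four apron rails, 60 mm thick and 63 mm tall, run between adjacent legs with their top edges flush with the underside of the top and their outer faces flush with the legs' outer faces.


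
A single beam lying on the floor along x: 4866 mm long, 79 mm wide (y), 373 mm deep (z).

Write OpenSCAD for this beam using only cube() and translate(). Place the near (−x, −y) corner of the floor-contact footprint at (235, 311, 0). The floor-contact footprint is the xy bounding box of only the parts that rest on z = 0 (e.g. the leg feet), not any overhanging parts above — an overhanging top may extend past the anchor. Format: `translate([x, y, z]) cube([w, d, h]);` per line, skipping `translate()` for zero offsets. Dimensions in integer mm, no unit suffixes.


translate([235, 311, 0]) cube([4866, 79, 373]);


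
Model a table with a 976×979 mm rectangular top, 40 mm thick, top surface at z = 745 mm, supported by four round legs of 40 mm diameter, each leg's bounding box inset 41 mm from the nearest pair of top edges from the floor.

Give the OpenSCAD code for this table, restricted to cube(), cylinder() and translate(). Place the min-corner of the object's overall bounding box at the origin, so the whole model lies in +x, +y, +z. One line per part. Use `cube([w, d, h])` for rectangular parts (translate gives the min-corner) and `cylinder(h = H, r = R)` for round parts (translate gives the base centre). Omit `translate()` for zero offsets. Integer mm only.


translate([0, 0, 705]) cube([976, 979, 40]);
translate([61, 61, 0]) cylinder(h = 705, r = 20);
translate([915, 61, 0]) cylinder(h = 705, r = 20);
translate([61, 918, 0]) cylinder(h = 705, r = 20);
translate([915, 918, 0]) cylinder(h = 705, r = 20);


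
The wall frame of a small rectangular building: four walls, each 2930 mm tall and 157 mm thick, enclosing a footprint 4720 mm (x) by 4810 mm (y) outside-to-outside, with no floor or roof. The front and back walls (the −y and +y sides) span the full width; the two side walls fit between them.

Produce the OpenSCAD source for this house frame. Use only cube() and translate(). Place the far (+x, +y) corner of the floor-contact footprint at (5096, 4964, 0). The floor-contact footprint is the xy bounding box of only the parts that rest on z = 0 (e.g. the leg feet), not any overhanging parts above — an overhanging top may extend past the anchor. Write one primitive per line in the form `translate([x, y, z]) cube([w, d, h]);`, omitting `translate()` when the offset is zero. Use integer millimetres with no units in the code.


translate([376, 154, 0]) cube([4720, 157, 2930]);
translate([376, 4807, 0]) cube([4720, 157, 2930]);
translate([376, 311, 0]) cube([157, 4496, 2930]);
translate([4939, 311, 0]) cube([157, 4496, 2930]);


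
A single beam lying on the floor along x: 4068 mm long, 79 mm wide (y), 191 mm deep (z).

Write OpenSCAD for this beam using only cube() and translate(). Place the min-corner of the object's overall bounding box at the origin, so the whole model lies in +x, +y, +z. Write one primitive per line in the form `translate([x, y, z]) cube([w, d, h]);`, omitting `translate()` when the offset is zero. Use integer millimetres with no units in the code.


cube([4068, 79, 191]);


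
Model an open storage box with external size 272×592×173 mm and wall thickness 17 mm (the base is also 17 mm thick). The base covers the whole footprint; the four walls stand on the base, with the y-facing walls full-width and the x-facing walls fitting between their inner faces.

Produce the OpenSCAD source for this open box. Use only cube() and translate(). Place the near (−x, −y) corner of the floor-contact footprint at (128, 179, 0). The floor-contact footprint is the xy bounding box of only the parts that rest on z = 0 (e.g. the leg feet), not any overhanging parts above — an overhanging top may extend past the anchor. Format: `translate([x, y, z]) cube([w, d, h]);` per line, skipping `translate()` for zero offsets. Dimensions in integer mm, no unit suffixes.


translate([128, 179, 0]) cube([272, 592, 17]);
translate([128, 179, 17]) cube([272, 17, 156]);
translate([128, 754, 17]) cube([272, 17, 156]);
translate([128, 196, 17]) cube([17, 558, 156]);
translate([383, 196, 17]) cube([17, 558, 156]);


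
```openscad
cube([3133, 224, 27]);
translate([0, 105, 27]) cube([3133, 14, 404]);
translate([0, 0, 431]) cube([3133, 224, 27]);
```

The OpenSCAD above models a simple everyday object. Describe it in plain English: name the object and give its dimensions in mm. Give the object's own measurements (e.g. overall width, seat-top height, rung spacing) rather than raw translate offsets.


An I-beam lying along x, 3133 mm long. Overall section height 458 mm. Two flanges 224 mm wide (y) and 27 mm thick, one on the floor and one at the top; a web 14 mm thick runs between them, centred on the flange width.


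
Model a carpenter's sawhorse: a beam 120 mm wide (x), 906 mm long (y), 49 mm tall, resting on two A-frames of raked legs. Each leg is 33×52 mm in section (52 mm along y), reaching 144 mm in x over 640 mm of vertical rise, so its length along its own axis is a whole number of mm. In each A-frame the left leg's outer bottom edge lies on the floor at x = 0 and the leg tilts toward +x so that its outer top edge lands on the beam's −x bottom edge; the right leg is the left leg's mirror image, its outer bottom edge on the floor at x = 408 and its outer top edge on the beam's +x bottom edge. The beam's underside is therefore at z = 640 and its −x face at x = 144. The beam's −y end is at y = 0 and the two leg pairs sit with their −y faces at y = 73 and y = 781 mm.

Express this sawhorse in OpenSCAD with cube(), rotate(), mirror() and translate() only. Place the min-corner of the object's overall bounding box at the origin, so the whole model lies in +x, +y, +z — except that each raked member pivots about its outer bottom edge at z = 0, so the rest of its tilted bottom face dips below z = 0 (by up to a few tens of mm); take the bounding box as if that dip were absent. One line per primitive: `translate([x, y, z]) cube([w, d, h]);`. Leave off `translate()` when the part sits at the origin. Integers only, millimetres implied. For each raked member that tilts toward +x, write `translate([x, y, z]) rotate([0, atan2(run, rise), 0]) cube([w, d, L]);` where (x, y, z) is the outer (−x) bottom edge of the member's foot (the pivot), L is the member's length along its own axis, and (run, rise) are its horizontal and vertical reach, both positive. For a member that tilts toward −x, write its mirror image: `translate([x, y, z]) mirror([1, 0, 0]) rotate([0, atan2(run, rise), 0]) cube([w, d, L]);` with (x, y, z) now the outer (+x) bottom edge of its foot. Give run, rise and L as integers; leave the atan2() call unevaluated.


translate([144, 0, 640]) cube([120, 906, 49]);
translate([0, 73, 0]) rotate([0, atan2(144, 640), 0]) cube([33, 52, 656]);
translate([408, 73, 0]) mirror([1, 0, 0]) rotate([0, atan2(144, 640), 0]) cube([33, 52, 656]);
translate([0, 781, 0]) rotate([0, atan2(144, 640), 0]) cube([33, 52, 656]);
translate([408, 781, 0]) mirror([1, 0, 0]) rotate([0, atan2(144, 640), 0]) cube([33, 52, 656]);


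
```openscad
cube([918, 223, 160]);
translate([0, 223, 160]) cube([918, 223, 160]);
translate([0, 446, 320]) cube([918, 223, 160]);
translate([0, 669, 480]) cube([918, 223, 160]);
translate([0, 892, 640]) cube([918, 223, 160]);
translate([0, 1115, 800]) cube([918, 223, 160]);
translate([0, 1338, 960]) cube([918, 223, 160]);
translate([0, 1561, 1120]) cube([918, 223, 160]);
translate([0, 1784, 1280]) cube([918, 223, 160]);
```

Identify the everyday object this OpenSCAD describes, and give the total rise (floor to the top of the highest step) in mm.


A staircase. The total rise is 1440 mm.

9 identical blocks, each offset up and back from the previous — a staircase. Each step is 160 mm tall and there are 9 of them, so the total rise is 9 × 160 = 1440 mm.


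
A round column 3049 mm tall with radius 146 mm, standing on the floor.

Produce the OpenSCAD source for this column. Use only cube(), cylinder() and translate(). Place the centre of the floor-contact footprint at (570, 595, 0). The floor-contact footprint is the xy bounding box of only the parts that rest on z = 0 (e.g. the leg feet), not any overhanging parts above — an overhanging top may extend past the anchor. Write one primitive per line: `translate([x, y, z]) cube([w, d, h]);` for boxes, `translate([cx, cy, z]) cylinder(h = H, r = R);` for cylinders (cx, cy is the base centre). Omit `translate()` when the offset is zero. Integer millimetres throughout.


translate([570, 595, 0]) cylinder(h = 3049, r = 146);


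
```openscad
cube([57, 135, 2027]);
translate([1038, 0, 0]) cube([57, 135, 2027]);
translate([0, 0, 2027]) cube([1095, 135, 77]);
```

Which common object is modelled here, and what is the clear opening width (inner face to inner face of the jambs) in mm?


A door frame. The clear opening width is 981 mm.

Two 2027 mm tall posts with a header on top — a door frame. The left jamb is 57 mm wide at x = 0; the right jamb starts at x = 1038. The clear opening is 1038 − 57 = 981 mm.


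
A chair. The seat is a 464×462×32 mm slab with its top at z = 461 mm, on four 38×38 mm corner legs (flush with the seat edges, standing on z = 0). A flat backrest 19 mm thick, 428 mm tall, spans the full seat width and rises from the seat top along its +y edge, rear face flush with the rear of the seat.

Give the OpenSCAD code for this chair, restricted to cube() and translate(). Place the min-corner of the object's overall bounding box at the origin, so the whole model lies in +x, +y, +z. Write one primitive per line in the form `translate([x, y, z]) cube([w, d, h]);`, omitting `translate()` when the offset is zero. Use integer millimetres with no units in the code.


translate([0, 0, 429]) cube([464, 462, 32]);
cube([38, 38, 429]);
translate([426, 0, 0]) cube([38, 38, 429]);
translate([0, 424, 0]) cube([38, 38, 429]);
translate([426, 424, 0]) cube([38, 38, 429]);
translate([0, 443, 461]) cube([464, 19, 428]);


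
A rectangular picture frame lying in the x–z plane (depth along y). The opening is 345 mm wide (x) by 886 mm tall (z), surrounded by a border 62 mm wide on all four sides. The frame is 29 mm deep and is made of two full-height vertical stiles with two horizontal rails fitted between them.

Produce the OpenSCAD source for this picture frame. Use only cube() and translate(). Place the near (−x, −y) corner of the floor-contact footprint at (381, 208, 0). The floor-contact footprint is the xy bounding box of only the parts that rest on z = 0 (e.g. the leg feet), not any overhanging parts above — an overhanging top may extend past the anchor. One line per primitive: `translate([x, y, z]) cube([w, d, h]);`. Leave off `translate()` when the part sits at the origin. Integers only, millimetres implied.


translate([381, 208, 0]) cube([62, 29, 1010]);
translate([788, 208, 0]) cube([62, 29, 1010]);
translate([443, 208, 0]) cube([345, 29, 62]);
translate([443, 208, 948]) cube([345, 29, 62]);


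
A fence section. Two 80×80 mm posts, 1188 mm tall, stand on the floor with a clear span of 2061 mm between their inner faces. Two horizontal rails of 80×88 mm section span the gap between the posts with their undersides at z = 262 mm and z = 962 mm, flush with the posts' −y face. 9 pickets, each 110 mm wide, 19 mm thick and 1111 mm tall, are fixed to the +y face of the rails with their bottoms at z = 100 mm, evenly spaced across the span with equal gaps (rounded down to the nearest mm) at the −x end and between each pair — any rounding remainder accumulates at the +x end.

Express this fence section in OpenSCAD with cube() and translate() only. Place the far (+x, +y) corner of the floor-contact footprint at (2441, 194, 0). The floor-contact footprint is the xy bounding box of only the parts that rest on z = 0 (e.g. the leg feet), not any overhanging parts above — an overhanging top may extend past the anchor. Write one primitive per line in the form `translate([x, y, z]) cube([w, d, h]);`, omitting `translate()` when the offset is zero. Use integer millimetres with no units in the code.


translate([220, 114, 0]) cube([80, 80, 1188]);
translate([2361, 114, 0]) cube([80, 80, 1188]);
translate([300, 114, 262]) cube([2061, 80, 88]);
translate([300, 114, 962]) cube([2061, 80, 88]);
translate([407, 194, 100]) cube([110, 19, 1111]);
translate([624, 194, 100]) cube([110, 19, 1111]);
translate([841, 194, 100]) cube([110, 19, 1111]);
translate([1058, 194, 100]) cube([110, 19, 1111]);
translate([1275, 194, 100]) cube([110, 19, 1111]);
translate([1492, 194, 100]) cube([110, 19, 1111]);
translate([1709, 194, 100]) cube([110, 19, 1111]);
translate([1926, 194, 100]) cube([110, 19, 1111]);
translate([2143, 194, 100]) cube([110, 19, 1111]);


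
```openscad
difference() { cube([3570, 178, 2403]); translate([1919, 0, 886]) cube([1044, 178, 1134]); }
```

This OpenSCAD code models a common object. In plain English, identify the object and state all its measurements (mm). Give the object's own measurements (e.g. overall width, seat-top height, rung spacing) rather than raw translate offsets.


A wall 3570 mm long (x), 178 mm thick (y), 2403 mm tall, with a rectangular window opening cut through it. The opening is 1044 mm wide and 1134 mm tall; its sill is at z = 886 mm and its near (−x) edge is 1919 mm from the wall's −x end. The opening passes through the full wall thickness.


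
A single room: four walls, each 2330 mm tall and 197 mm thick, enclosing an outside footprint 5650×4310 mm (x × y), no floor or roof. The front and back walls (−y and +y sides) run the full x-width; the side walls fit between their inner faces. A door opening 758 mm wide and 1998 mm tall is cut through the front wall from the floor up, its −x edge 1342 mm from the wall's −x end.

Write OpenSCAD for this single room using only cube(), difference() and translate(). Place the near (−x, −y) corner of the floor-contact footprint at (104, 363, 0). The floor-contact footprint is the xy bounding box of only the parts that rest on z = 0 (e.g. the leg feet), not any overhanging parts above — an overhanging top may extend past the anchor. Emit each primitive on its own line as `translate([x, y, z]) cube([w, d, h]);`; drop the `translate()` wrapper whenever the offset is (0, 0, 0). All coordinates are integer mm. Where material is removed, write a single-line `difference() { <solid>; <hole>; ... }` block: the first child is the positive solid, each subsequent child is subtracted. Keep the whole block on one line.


difference() { translate([104, 363, 0]) cube([5650, 197, 2330]); translate([1446, 363, 0]) cube([758, 197, 1998]); }
translate([104, 4476, 0]) cube([5650, 197, 2330]);
translate([104, 560, 0]) cube([197, 3916, 2330]);
translate([5557, 560, 0]) cube([197, 3916, 2330]);


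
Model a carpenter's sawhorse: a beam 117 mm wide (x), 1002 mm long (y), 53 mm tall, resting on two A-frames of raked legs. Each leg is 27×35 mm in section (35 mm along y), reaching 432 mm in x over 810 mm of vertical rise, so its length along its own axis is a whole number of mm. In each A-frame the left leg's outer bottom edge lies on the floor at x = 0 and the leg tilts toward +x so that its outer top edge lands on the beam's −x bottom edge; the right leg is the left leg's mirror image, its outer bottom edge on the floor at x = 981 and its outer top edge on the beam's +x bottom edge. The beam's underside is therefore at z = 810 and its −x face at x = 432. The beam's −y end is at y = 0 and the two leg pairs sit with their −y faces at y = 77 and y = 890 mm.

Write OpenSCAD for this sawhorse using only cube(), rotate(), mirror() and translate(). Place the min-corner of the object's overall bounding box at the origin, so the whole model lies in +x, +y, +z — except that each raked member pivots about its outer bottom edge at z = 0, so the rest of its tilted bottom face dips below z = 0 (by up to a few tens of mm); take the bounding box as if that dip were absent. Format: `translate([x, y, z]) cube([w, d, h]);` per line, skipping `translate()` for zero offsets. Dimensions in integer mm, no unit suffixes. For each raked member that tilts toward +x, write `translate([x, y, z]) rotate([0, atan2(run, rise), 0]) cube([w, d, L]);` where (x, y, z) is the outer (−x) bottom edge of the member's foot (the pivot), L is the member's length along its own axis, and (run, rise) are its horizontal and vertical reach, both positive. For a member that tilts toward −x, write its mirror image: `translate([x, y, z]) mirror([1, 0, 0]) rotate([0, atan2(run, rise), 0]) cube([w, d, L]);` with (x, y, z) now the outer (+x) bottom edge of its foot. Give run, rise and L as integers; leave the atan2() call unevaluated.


translate([432, 0, 810]) cube([117, 1002, 53]);
translate([0, 77, 0]) rotate([0, atan2(432, 810), 0]) cube([27, 35, 918]);
translate([981, 77, 0]) mirror([1, 0, 0]) rotate([0, atan2(432, 810), 0]) cube([27, 35, 918]);
translate([0, 890, 0]) rotate([0, atan2(432, 810), 0]) cube([27, 35, 918]);
translate([981, 890, 0]) mirror([1, 0, 0]) rotate([0, atan2(432, 810), 0]) cube([27, 35, 918]);


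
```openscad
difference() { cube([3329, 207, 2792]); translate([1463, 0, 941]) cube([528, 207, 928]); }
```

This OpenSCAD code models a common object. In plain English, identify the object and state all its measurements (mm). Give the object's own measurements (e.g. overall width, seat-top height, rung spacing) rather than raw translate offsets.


A wall 3329 mm long (x), 207 mm thick (y), 2792 mm tall, with a rectangular window opening cut through it. The opening is 528 mm wide and 928 mm tall; its sill is at z = 941 mm and its near (−x) edge is 1463 mm from the wall's −x end. The opening passes through the full wall thickness.


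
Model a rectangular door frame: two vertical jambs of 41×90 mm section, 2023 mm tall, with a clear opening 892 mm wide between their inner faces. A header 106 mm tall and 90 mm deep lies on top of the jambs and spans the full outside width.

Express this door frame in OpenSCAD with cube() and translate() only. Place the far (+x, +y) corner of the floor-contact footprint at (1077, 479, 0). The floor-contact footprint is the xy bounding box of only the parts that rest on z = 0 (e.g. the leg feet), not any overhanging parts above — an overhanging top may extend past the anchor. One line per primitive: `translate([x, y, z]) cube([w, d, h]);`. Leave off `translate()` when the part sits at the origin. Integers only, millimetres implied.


translate([103, 389, 0]) cube([41, 90, 2023]);
translate([1036, 389, 0]) cube([41, 90, 2023]);
translate([103, 389, 2023]) cube([974, 90, 106]);


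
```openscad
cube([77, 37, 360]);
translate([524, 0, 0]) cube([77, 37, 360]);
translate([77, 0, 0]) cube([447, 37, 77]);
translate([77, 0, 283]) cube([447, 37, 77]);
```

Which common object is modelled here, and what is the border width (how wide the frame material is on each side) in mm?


A picture frame. The border width is 77 mm.

Four thin pieces enclosing a rectangular opening — a picture frame. The two full-height stiles are 360 mm tall; the top rail sits at z = 283 and is 77 mm tall, so the border above the opening is 360 − 283 = 77 mm, matching the stile x-width.


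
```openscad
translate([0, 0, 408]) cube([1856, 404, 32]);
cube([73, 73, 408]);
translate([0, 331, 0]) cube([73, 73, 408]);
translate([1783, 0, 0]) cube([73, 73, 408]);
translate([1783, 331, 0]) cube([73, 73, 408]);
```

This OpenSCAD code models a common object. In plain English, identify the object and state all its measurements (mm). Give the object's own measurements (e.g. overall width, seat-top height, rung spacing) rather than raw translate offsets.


A long wooden bench with a 1856 mm (x) × 404 mm (y) seat, 32 mm thick, its top surface 440 mm above the floor. Four 73 mm square legs at the seat corners, flush with the edges, run from z = 0 to the seat underside.


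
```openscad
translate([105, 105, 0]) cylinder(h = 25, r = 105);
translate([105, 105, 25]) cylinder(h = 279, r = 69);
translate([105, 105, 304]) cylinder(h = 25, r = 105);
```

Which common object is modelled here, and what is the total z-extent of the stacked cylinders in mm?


A spool. The overall height is 329 mm.

Three coaxial cylinders, large–small–large — a spool. Two 25 mm flanges and a 279 mm core give 25 + 279 + 25 = 329 mm.


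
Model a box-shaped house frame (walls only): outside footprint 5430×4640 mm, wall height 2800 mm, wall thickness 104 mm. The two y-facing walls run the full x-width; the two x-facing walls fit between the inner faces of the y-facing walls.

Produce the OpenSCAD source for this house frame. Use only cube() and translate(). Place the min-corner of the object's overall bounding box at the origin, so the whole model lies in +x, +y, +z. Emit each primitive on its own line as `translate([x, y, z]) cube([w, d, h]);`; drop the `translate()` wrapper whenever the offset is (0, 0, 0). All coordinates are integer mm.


cube([5430, 104, 2800]);
translate([0, 4536, 0]) cube([5430, 104, 2800]);
translate([0, 104, 0]) cube([104, 4432, 2800]);
translate([5326, 104, 0]) cube([104, 4432, 2800]);


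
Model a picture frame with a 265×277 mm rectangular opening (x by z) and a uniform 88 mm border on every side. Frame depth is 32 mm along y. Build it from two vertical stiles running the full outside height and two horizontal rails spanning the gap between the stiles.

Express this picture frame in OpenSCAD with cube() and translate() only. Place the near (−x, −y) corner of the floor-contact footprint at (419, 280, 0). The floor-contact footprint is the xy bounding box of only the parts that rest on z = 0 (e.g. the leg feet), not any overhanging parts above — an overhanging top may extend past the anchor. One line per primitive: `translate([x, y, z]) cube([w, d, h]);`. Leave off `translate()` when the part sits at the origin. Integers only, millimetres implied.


translate([419, 280, 0]) cube([88, 32, 453]);
translate([772, 280, 0]) cube([88, 32, 453]);
translate([507, 280, 0]) cube([265, 32, 88]);
translate([507, 280, 365]) cube([265, 32, 88]);


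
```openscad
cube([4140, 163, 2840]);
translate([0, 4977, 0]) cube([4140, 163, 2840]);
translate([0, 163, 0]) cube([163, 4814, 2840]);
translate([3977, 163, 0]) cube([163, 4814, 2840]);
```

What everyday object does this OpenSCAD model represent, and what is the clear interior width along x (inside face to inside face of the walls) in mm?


A house (or room) frame. The interior width is 3814 mm.

Four 2840 mm walls enclosing a rectangle with no floor or roof — a room or house frame. Outside width is 4140 mm and wall thickness is 163 mm, so the interior width is 4140 − 2 × 163 = 3814 mm.


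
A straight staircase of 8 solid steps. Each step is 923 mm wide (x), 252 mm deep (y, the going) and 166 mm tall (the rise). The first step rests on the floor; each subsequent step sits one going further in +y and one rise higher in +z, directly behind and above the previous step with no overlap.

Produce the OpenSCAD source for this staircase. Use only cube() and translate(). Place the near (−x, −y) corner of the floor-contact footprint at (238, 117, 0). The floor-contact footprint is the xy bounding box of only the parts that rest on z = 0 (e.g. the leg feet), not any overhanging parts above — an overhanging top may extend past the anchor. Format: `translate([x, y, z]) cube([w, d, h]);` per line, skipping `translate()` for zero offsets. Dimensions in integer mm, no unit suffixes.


translate([238, 117, 0]) cube([923, 252, 166]);
translate([238, 369, 166]) cube([923, 252, 166]);
translate([238, 621, 332]) cube([923, 252, 166]);
translate([238, 873, 498]) cube([923, 252, 166]);
translate([238, 1125, 664]) cube([923, 252, 166]);
translate([238, 1377, 830]) cube([923, 252, 166]);
translate([238, 1629, 996]) cube([923, 252, 166]);
translate([238, 1881, 1162]) cube([923, 252, 166]);


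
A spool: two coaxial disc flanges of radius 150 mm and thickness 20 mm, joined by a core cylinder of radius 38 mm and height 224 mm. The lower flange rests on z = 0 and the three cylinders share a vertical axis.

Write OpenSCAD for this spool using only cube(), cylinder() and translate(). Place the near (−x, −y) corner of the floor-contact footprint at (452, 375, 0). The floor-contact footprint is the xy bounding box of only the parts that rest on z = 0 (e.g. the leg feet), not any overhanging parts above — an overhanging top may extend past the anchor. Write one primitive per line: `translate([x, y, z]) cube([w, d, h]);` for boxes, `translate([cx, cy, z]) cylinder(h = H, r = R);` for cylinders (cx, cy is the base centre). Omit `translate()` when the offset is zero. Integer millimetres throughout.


translate([602, 525, 0]) cylinder(h = 20, r = 150);
translate([602, 525, 20]) cylinder(h = 224, r = 38);
translate([602, 525, 244]) cylinder(h = 20, r = 150);


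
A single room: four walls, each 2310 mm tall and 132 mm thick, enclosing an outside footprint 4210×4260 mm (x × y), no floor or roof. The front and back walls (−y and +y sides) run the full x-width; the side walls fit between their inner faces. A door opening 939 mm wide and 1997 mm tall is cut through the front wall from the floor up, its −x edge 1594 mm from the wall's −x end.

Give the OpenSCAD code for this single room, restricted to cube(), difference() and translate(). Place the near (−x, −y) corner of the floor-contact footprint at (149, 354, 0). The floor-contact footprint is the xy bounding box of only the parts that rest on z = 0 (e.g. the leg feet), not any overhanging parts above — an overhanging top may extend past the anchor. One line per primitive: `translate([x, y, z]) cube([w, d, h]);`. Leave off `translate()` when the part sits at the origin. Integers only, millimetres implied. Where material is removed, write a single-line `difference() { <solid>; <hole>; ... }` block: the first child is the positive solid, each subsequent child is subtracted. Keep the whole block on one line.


difference() { translate([149, 354, 0]) cube([4210, 132, 2310]); translate([1743, 354, 0]) cube([939, 132, 1997]); }
translate([149, 4482, 0]) cube([4210, 132, 2310]);
translate([149, 486, 0]) cube([132, 3996, 2310]);
translate([4227, 486, 0]) cube([132, 3996, 2310]);


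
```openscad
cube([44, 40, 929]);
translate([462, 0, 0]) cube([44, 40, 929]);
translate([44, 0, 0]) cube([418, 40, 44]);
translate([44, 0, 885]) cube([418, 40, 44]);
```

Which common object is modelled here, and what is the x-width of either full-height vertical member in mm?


A picture frame. The border width is 44 mm.

Four thin pieces enclosing a rectangular opening — a picture frame. The two full-height stiles are 929 mm tall; the top rail sits at z = 885 and is 44 mm tall, so the border above the opening is 929 − 885 = 44 mm, matching the stile x-width.


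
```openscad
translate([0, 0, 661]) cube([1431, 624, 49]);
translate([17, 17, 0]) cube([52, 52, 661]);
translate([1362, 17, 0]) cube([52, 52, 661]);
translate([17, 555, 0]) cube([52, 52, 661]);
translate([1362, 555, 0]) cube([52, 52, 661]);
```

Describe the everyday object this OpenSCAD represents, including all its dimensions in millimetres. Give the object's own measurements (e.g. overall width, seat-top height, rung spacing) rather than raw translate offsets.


A table: top 1431 mm (x) × 624 mm (y), 49 mm thick, upper face at z = 710 mm, on four 52×52 mm square legs, each inset 17 mm from the nearest pair of top edges from z = 0 to the bottom of the top.


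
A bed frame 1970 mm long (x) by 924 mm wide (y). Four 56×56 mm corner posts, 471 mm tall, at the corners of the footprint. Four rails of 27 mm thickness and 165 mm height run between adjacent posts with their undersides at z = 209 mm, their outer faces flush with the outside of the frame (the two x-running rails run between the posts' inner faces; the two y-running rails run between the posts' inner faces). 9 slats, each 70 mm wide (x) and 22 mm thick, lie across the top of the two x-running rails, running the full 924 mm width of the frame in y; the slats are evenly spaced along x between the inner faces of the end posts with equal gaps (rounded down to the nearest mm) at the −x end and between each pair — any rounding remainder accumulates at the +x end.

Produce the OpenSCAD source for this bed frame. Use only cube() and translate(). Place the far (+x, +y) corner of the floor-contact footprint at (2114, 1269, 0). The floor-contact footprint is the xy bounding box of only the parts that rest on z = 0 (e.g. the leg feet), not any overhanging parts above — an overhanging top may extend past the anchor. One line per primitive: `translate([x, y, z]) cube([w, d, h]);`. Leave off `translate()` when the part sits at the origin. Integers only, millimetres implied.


// slat z = rail_z + rail_h = 209 + 165 = 374
// slat gap = ⌊(1858 − 9·70) / 10⌋ = 122
translate([144, 345, 0]) cube([56, 56, 471]);
translate([144, 1213, 0]) cube([56, 56, 471]);
translate([2058, 345, 0]) cube([56, 56, 471]);
translate([2058, 1213, 0]) cube([56, 56, 471]);
translate([200, 345, 209]) cube([1858, 27, 165]);
translate([200, 1242, 209]) cube([1858, 27, 165]);
translate([144, 401, 209]) cube([27, 812, 165]);
translate([2087, 401, 209]) cube([27, 812, 165]);
translate([322, 345, 374]) cube([70, 924, 22]);
translate([514, 345, 374]) cube([70, 924, 22]);
translate([706, 345, 374]) cube([70, 924, 22]);
translate([898, 345, 374]) cube([70, 924, 22]);
translate([1090, 345, 374]) cube([70, 924, 22]);
translate([1282, 345, 374]) cube([70, 924, 22]);
translate([1474, 345, 374]) cube([70, 924, 22]);
translate([1666, 345, 374]) cube([70, 924, 22]);
translate([1858, 345, 374]) cube([70, 924, 22]);
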